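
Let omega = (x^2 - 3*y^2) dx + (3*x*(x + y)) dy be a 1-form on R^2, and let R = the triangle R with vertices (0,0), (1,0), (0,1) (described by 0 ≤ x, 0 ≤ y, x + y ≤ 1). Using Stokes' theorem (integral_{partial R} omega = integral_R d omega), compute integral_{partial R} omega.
integral_(partial R) omega = 5/2

Stokes: integral_partial_R omega = integral_R d omega with d omega = (∂Q/∂x - ∂P/∂y) dx ∧ dy.
  ∂Q/∂x = 6*x + 3*y
  ∂P/∂y = -6*y
  integrand = ∂Q/∂x - ∂P/∂y = 6*x + 9*y.
Integrating over R: integral_0^1 integral_0^{1-x} (6*x + 9*y) dy dx = 5/2.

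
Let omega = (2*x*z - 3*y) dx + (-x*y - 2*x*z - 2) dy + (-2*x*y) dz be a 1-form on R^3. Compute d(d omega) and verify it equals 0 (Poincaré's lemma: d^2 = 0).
d(d omega) = 0

Step 1: d omega = sum_{i<j} (∂f_j/∂x_i - ∂f_i/∂x_j) dx_i ∧ dx_j:
  coeff of dx ∧ dy: -y - 2*z + 3
  coeff of dx ∧ dz: -2*x - 2*y
  coeff of dy ∧ dz: 0
Step 2: Apply d again to each 2-form coefficient. The only possible 3-form in R^3 is dx ∧ dy ∧ dz, with coefficient
  ∂(coeff of dy∧dz)/∂x - ∂(coeff of dx∧dz)/∂y + ∂(coeff of dx∧dy)/∂z
  = ∂/∂x (0) - ∂/∂y (-2*x - 2*y) + ∂/∂z (-y - 2*z + 3).
Each of these terms simplifies to sums of mixed partials that cancel in pairs. The result is 0 (by equality of mixed partials for smooth functions — Schwarz / Clairaut).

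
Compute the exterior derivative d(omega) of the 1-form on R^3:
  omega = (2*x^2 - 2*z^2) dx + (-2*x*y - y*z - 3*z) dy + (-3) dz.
d(omega) = (-2*y) dx ∧ dy + (4*z) dx ∧ dz + (y + 3) dy ∧ dz

For a 1-form omega = sum_i f_i dx_i, the exterior derivative is
  d(omega) = sum_{i < j} (∂f_j/∂x_i - ∂f_i/∂x_j) dx_i ∧ dx_j.
  coefficient of dx ∧ dy: ∂f_2/∂x - ∂f_1/∂y = ∂(-2*x*y - y*z - 3*z)/∂x - ∂(2*x^2 - 2*z^2)/∂y = -2*y
  coefficient of dx ∧ dz: ∂f_3/∂x - ∂f_1/∂z = ∂(-3)/∂x - ∂(2*x^2 - 2*z^2)/∂z = 4*z
  coefficient of dy ∧ dz: ∂f_3/∂y - ∂f_2/∂z = ∂(-3)/∂y - ∂(-2*x*y - y*z - 3*z)/∂z = y + 3
Assembling: d(omega) = (-2*y) dx ∧ dy + (4*z) dx ∧ dz + (y + 3) dy ∧ dz.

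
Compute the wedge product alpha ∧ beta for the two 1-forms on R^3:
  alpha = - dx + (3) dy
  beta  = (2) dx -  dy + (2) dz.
alpha ∧ beta = (-5) dx ∧ dy + (-2) dx ∧ dz + (6) dy ∧ dz

Distribute the wedge, using dx_i ∧ dx_j = -dx_j ∧ dx_i and dx_i ∧ dx_i = 0. For each pair (i, j) with i < j, the coefficient of dx_i ∧ dx_j in alpha ∧ beta is (alpha_i * beta_j - alpha_j * beta_i). Collecting: alpha ∧ beta = (-5) dx ∧ dy + (-2) dx ∧ dz + (6) dy ∧ dz.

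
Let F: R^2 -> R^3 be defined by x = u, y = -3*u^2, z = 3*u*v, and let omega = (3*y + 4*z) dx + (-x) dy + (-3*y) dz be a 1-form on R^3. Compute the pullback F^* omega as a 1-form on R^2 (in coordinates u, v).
F^* omega = (3*u*(9*u*v - u + 4*v)) du + (27*u^3) dv

Using F^*(f dg) = (f ∘ F) d(g ∘ F), substitute each coordinate x_i by F_i(u, v) in f_i, and replace dx_i by d F_i = (∂F_i/∂u) du + (∂F_i/∂v) dv.
  For the x component: f_1(F) = 3*u*(-3*u + 4*v); d F_1 = (1) du + (0) dv
  For the y component: f_2(F) = -u; d F_2 = (-6*u) du + (0) dv
  For the z component: f_3(F) = 9*u^2; d F_3 = (3*v) du + (3*u) dv
Combining and collecting du, dv coefficients:
  coeff of du: 3*u*(9*u*v - u + 4*v)
  coeff of dv: 27*u^3
F^* omega = (3*u*(9*u*v - u + 4*v)) du + (27*u^3) dv.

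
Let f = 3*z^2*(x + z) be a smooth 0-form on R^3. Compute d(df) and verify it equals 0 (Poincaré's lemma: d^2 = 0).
d(df) = 0

Step 1: df = sum_i (∂f/∂x_i) dx_i = (3*z^2) dx + (0) dy + (3*z*(2*x + 3*z)) dz.
Step 2: Apply d again. Using the 1-form formula, the coefficient of dx ∧ dy in d(df) is ∂^2 f/∂x ∂y - ∂^2 f/∂y ∂x = (0) - (0) = 0 (equality of mixed partials for smooth f).
Similarly for dx ∧ dz and dy ∧ dz — all coefficients vanish. So d(df) = 0.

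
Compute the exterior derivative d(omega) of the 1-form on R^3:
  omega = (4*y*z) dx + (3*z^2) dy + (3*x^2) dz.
d(omega) = (-4*z) dx ∧ dy + (6*x - 4*y) dx ∧ dz + (-6*z) dy ∧ dz

For a 1-form omega = sum_i f_i dx_i, the exterior derivative is
  d(omega) = sum_{i < j} (∂f_j/∂x_i - ∂f_i/∂x_j) dx_i ∧ dx_j.
  coefficient of dx ∧ dy: ∂f_2/∂x - ∂f_1/∂y = ∂(3*z^2)/∂x - ∂(4*y*z)/∂y = -4*z
  coefficient of dx ∧ dz: ∂f_3/∂x - ∂f_1/∂z = ∂(3*x^2)/∂x - ∂(4*y*z)/∂z = 6*x - 4*y
  coefficient of dy ∧ dz: ∂f_3/∂y - ∂f_2/∂z = ∂(3*x^2)/∂y - ∂(3*z^2)/∂z = -6*z
Assembling: d(omega) = (-4*z) dx ∧ dy + (6*x - 4*y) dx ∧ dz + (-6*z) dy ∧ dz.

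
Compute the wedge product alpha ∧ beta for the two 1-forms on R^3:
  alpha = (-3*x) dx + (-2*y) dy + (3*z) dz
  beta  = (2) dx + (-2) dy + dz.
alpha ∧ beta = (6*x + 4*y) dx ∧ dy + (-3*x - 6*z) dx ∧ dz + (-2*y + 6*z) dy ∧ dz

Distribute the wedge, using dx_i ∧ dx_j = -dx_j ∧ dx_i and dx_i ∧ dx_i = 0. For each pair (i, j) with i < j, the coefficient of dx_i ∧ dx_j in alpha ∧ beta is (alpha_i * beta_j - alpha_j * beta_i). Collecting: alpha ∧ beta = (6*x + 4*y) dx ∧ dy + (-3*x - 6*z) dx ∧ dz + (-2*y + 6*z) dy ∧ dz.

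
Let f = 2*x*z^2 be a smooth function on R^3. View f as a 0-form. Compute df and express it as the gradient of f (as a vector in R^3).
df = (2*z^2) dx + (0) dy + (4*x*z) dz; grad f = (2*z^2, 0, 4*x*z)

For a 0-form f, d f = (∂f/∂x) dx + (∂f/∂y) dy + (∂f/∂z) dz. The components of the vector representation are exactly the entries of grad f in Cartesian coordinates:
  ∂f/∂x = 2*z^2
  ∂f/∂y = 0
  ∂f/∂z = 4*x*z.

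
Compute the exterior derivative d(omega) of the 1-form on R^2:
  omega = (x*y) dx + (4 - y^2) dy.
d(omega) = (-x) dx ∧ dy

For a 1-form omega = sum_i f_i dx_i, the exterior derivative is
  d(omega) = sum_{i < j} (∂f_j/∂x_i - ∂f_i/∂x_j) dx_i ∧ dx_j.
  coefficient of dx ∧ dy: ∂f_2/∂x - ∂f_1/∂y = ∂(4 - y^2)/∂x - ∂(x*y)/∂y = -x
Assembling: d(omega) = (-x) dx ∧ dy.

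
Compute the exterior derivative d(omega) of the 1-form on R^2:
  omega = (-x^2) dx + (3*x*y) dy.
d(omega) = (3*y) dx ∧ dy

For a 1-form omega = sum_i f_i dx_i, the exterior derivative is
  d(omega) = sum_{i < j} (∂f_j/∂x_i - ∂f_i/∂x_j) dx_i ∧ dx_j.
  coefficient of dx ∧ dy: ∂f_2/∂x - ∂f_1/∂y = ∂(3*x*y)/∂x - ∂(-x^2)/∂y = 3*y
Assembling: d(omega) = (3*y) dx ∧ dy.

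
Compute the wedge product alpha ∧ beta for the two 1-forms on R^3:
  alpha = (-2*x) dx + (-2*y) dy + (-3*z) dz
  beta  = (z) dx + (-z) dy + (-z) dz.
alpha ∧ beta = (2*z*(x + y)) dx ∧ dy + (z*(2*x + 3*z)) dx ∧ dz + (z*(2*y - 3*z)) dy ∧ dz

Distribute the wedge, using dx_i ∧ dx_j = -dx_j ∧ dx_i and dx_i ∧ dx_i = 0. For each pair (i, j) with i < j, the coefficient of dx_i ∧ dx_j in alpha ∧ beta is (alpha_i * beta_j - alpha_j * beta_i). Collecting: alpha ∧ beta = (2*z*(x + y)) dx ∧ dy + (z*(2*x + 3*z)) dx ∧ dz + (z*(2*y - 3*z)) dy ∧ dz.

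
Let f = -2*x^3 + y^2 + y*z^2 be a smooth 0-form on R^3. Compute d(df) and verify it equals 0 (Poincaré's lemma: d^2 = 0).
d(df) = 0

Step 1: df = sum_i (∂f/∂x_i) dx_i = (-6*x^2) dx + (2*y + z^2) dy + (2*y*z) dz.
Step 2: Apply d again. Using the 1-form formula, the coefficient of dx ∧ dy in d(df) is ∂^2 f/∂x ∂y - ∂^2 f/∂y ∂x = (0) - (0) = 0 (equality of mixed partials for smooth f).
Similarly for dx ∧ dz and dy ∧ dz — all coefficients vanish. So d(df) = 0.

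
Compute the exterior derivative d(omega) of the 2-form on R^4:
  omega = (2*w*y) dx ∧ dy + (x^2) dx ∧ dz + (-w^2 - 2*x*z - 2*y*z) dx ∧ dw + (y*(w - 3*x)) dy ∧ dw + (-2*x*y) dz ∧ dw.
d(omega) = (-y + 2*z) dx ∧ dy ∧ dw + (2*x) dx ∧ dz ∧ dw + (-2*x) dy ∧ dz ∧ dw

For a 2-form omega = sum_{i<j} g_{ij} dx_i ∧ dx_j, the exterior derivative is
  d(omega) = sum_{i<j} d(g_{ij}) ∧ dx_i ∧ dx_j = sum_{i<j, k} (∂g_{ij}/∂x_k) dx_k ∧ dx_i ∧ dx_j.
Expand each term, using dx_k ∧ dx_i ∧ dx_j = sgn(permutation) dx_{(a)} ∧ dx_{(b)} ∧ dx_{(c)} with (a < b < c) sorted:
  d(2*w*y) includes (∂/∂w)(2*w*y) dw = (2*y) dw, which multiplied by dx ∧ dy gives (2*y) dx ∧ dy ∧ dw
  d(-w^2 - 2*x*z - 2*y*z) includes (∂/∂y)(-w^2 - 2*x*z - 2*y*z) dy = (-2*z) dy, which multiplied by dx ∧ dw gives (2*z) dx ∧ dy ∧ dw
  d(-w^2 - 2*x*z - 2*y*z) includes (∂/∂z)(-w^2 - 2*x*z - 2*y*z) dz = (-2*x - 2*y) dz, which multiplied by dx ∧ dw gives (2*x + 2*y) dx ∧ dz ∧ dw
  d(y*(w - 3*x)) includes (∂/∂x)(y*(w - 3*x)) dx = (-3*y) dx, which multiplied by dy ∧ dw gives (-3*y) dx ∧ dy ∧ dw
  d(-2*x*y) includes (∂/∂x)(-2*x*y) dx = (-2*y) dx, which multiplied by dz ∧ dw gives (-2*y) dx ∧ dz ∧ dw
  d(-2*x*y) includes (∂/∂y)(-2*x*y) dy = (-2*x) dy, which multiplied by dz ∧ dw gives (-2*x) dy ∧ dz ∧ dw
Collecting like 3-forms: d(omega) = (-y + 2*z) dx ∧ dy ∧ dw + (2*x) dx ∧ dz ∧ dw + (-2*x) dy ∧ dz ∧ dw.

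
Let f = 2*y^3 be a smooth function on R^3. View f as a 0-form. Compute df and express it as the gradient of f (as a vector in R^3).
df = (0) dx + (6*y^2) dy + (0) dz; grad f = (0, 6*y^2, 0)

For a 0-form f, d f = (∂f/∂x) dx + (∂f/∂y) dy + (∂f/∂z) dz. The components of the vector representation are exactly the entries of grad f in Cartesian coordinates:
  ∂f/∂x = 0
  ∂f/∂y = 6*y^2
  ∂f/∂z = 0.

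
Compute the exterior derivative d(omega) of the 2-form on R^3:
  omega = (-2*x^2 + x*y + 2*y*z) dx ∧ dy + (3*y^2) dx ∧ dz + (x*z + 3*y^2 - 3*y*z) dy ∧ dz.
d(omega) = (-4*y + z) dx ∧ dy ∧ dz

For a 2-form omega = sum_{i<j} g_{ij} dx_i ∧ dx_j, the exterior derivative is
  d(omega) = sum_{i<j} d(g_{ij}) ∧ dx_i ∧ dx_j = sum_{i<j, k} (∂g_{ij}/∂x_k) dx_k ∧ dx_i ∧ dx_j.
Expand each term, using dx_k ∧ dx_i ∧ dx_j = sgn(permutation) dx_{(a)} ∧ dx_{(b)} ∧ dx_{(c)} with (a < b < c) sorted:
  d(-2*x^2 + x*y + 2*y*z) includes (∂/∂z)(-2*x^2 + x*y + 2*y*z) dz = (2*y) dz, which multiplied by dx ∧ dy gives (2*y) dx ∧ dy ∧ dz
  d(3*y^2) includes (∂/∂y)(3*y^2) dy = (6*y) dy, which multiplied by dx ∧ dz gives (-6*y) dx ∧ dy ∧ dz
  d(x*z + 3*y^2 - 3*y*z) includes (∂/∂x)(x*z + 3*y^2 - 3*y*z) dx = (z) dx, which multiplied by dy ∧ dz gives (z) dx ∧ dy ∧ dz
Collecting like 3-forms: d(omega) = (-4*y + z) dx ∧ dy ∧ dz.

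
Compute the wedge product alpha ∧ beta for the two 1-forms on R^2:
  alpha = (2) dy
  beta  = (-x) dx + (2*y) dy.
alpha ∧ beta = (2*x) dx ∧ dy

Distribute the wedge, using dx_i ∧ dx_j = -dx_j ∧ dx_i and dx_i ∧ dx_i = 0. For each pair (i, j) with i < j, the coefficient of dx_i ∧ dx_j in alpha ∧ beta is (alpha_i * beta_j - alpha_j * beta_i). Collecting: alpha ∧ beta = (2*x) dx ∧ dy.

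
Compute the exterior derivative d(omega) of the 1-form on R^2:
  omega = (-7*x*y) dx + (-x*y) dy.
d(omega) = (7*x - y) dx ∧ dy

For a 1-form omega = sum_i f_i dx_i, the exterior derivative is
  d(omega) = sum_{i < j} (∂f_j/∂x_i - ∂f_i/∂x_j) dx_i ∧ dx_j.
  coefficient of dx ∧ dy: ∂f_2/∂x - ∂f_1/∂y = ∂(-x*y)/∂x - ∂(-7*x*y)/∂y = 7*x - y
Assembling: d(omega) = (7*x - y) dx ∧ dy.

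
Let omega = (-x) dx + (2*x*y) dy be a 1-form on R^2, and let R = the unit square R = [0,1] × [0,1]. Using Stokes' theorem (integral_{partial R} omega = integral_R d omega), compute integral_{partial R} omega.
integral_(partial R) omega = 1

Stokes: integral_partial_R omega = integral_R d omega with d omega = (∂Q/∂x - ∂P/∂y) dx ∧ dy.
  ∂Q/∂x = 2*y
  ∂P/∂y = 0
  integrand = ∂Q/∂x - ∂P/∂y = 2*y.
Integrating over R: integral_0^1 integral_0^1 (2*y) dx dy = 1.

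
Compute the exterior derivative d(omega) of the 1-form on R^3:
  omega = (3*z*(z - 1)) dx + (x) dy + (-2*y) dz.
d(omega) = (1) dx ∧ dy + (3 - 6*z) dx ∧ dz + (-2) dy ∧ dz

For a 1-form omega = sum_i f_i dx_i, the exterior derivative is
  d(omega) = sum_{i < j} (∂f_j/∂x_i - ∂f_i/∂x_j) dx_i ∧ dx_j.
  coefficient of dx ∧ dy: ∂f_2/∂x - ∂f_1/∂y = ∂(x)/∂x - ∂(3*z*(z - 1))/∂y = 1
  coefficient of dx ∧ dz: ∂f_3/∂x - ∂f_1/∂z = ∂(-2*y)/∂x - ∂(3*z*(z - 1))/∂z = 3 - 6*z
  coefficient of dy ∧ dz: ∂f_3/∂y - ∂f_2/∂z = ∂(-2*y)/∂y - ∂(x)/∂z = -2
Assembling: d(omega) = (1) dx ∧ dy + (3 - 6*z) dx ∧ dz + (-2) dy ∧ dz.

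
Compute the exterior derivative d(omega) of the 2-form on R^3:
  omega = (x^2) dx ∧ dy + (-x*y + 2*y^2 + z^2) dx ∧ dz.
d(omega) = (x - 4*y) dx ∧ dy ∧ dz

For a 2-form omega = sum_{i<j} g_{ij} dx_i ∧ dx_j, the exterior derivative is
  d(omega) = sum_{i<j} d(g_{ij}) ∧ dx_i ∧ dx_j = sum_{i<j, k} (∂g_{ij}/∂x_k) dx_k ∧ dx_i ∧ dx_j.
Expand each term, using dx_k ∧ dx_i ∧ dx_j = sgn(permutation) dx_{(a)} ∧ dx_{(b)} ∧ dx_{(c)} with (a < b < c) sorted:
  d(-x*y + 2*y^2 + z^2) includes (∂/∂y)(-x*y + 2*y^2 + z^2) dy = (-x + 4*y) dy, which multiplied by dx ∧ dz gives (x - 4*y) dx ∧ dy ∧ dz
Collecting like 3-forms: d(omega) = (x - 4*y) dx ∧ dy ∧ dz.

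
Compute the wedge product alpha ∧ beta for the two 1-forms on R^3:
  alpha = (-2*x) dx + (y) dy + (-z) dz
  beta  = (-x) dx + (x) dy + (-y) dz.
alpha ∧ beta = (x*(-2*x + y)) dx ∧ dy + (x*(2*y - z)) dx ∧ dz + (x*z - y^2) dy ∧ dz

Distribute the wedge, using dx_i ∧ dx_j = -dx_j ∧ dx_i and dx_i ∧ dx_i = 0. For each pair (i, j) with i < j, the coefficient of dx_i ∧ dx_j in alpha ∧ beta is (alpha_i * beta_j - alpha_j * beta_i). Collecting: alpha ∧ beta = (x*(-2*x + y)) dx ∧ dy + (x*(2*y - z)) dx ∧ dz + (x*z - y^2) dy ∧ dz.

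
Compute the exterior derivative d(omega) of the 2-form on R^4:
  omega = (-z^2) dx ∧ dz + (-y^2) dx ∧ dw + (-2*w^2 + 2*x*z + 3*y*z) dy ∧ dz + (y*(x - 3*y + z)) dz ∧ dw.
d(omega) = (2*y) dx ∧ dy ∧ dw + (2*z) dx ∧ dy ∧ dz + (-4*w + x - 6*y + z) dy ∧ dz ∧ dw + (y) dx ∧ dz ∧ dw

For a 2-form omega = sum_{i<j} g_{ij} dx_i ∧ dx_j, the exterior derivative is
  d(omega) = sum_{i<j} d(g_{ij}) ∧ dx_i ∧ dx_j = sum_{i<j, k} (∂g_{ij}/∂x_k) dx_k ∧ dx_i ∧ dx_j.
Expand each term, using dx_k ∧ dx_i ∧ dx_j = sgn(permutation) dx_{(a)} ∧ dx_{(b)} ∧ dx_{(c)} with (a < b < c) sorted:
  d(-y^2) includes (∂/∂y)(-y^2) dy = (-2*y) dy, which multiplied by dx ∧ dw gives (2*y) dx ∧ dy ∧ dw
  d(-2*w^2 + 2*x*z + 3*y*z) includes (∂/∂x)(-2*w^2 + 2*x*z + 3*y*z) dx = (2*z) dx, which multiplied by dy ∧ dz gives (2*z) dx ∧ dy ∧ dz
  d(-2*w^2 + 2*x*z + 3*y*z) includes (∂/∂w)(-2*w^2 + 2*x*z + 3*y*z) dw = (-4*w) dw, which multiplied by dy ∧ dz gives (-4*w) dy ∧ dz ∧ dw
  d(y*(x - 3*y + z)) includes (∂/∂x)(y*(x - 3*y + z)) dx = (y) dx, which multiplied by dz ∧ dw gives (y) dx ∧ dz ∧ dw
  d(y*(x - 3*y + z)) includes (∂/∂y)(y*(x - 3*y + z)) dy = (x - 6*y + z) dy, which multiplied by dz ∧ dw gives (x - 6*y + z) dy ∧ dz ∧ dw
Collecting like 3-forms: d(omega) = (2*y) dx ∧ dy ∧ dw + (2*z) dx ∧ dy ∧ dz + (-4*w + x - 6*y + z) dy ∧ dz ∧ dw + (y) dx ∧ dz ∧ dw.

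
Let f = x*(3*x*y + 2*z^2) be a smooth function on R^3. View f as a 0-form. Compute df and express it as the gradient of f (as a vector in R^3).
df = (6*x*y + 2*z^2) dx + (3*x^2) dy + (4*x*z) dz; grad f = (6*x*y + 2*z^2, 3*x^2, 4*x*z)

For a 0-form f, d f = (∂f/∂x) dx + (∂f/∂y) dy + (∂f/∂z) dz. The components of the vector representation are exactly the entries of grad f in Cartesian coordinates:
  ∂f/∂x = 6*x*y + 2*z^2
  ∂f/∂y = 3*x^2
  ∂f/∂z = 4*x*z.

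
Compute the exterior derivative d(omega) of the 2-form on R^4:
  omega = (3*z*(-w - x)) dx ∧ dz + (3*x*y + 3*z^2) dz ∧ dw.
d(omega) = (3*y - 3*z) dx ∧ dz ∧ dw + (3*x) dy ∧ dz ∧ dw

For a 2-form omega = sum_{i<j} g_{ij} dx_i ∧ dx_j, the exterior derivative is
  d(omega) = sum_{i<j} d(g_{ij}) ∧ dx_i ∧ dx_j = sum_{i<j, k} (∂g_{ij}/∂x_k) dx_k ∧ dx_i ∧ dx_j.
Expand each term, using dx_k ∧ dx_i ∧ dx_j = sgn(permutation) dx_{(a)} ∧ dx_{(b)} ∧ dx_{(c)} with (a < b < c) sorted:
  d(3*z*(-w - x)) includes (∂/∂w)(3*z*(-w - x)) dw = (-3*z) dw, which multiplied by dx ∧ dz gives (-3*z) dx ∧ dz ∧ dw
  d(3*x*y + 3*z^2) includes (∂/∂x)(3*x*y + 3*z^2) dx = (3*y) dx, which multiplied by dz ∧ dw gives (3*y) dx ∧ dz ∧ dw
  d(3*x*y + 3*z^2) includes (∂/∂y)(3*x*y + 3*z^2) dy = (3*x) dy, which multiplied by dz ∧ dw gives (3*x) dy ∧ dz ∧ dw
Collecting like 3-forms: d(omega) = (3*y - 3*z) dx ∧ dz ∧ dw + (3*x) dy ∧ dz ∧ dw.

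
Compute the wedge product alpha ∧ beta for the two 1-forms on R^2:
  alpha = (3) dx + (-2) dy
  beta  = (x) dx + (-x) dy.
alpha ∧ beta = (-x) dx ∧ dy

Distribute the wedge, using dx_i ∧ dx_j = -dx_j ∧ dx_i and dx_i ∧ dx_i = 0. For each pair (i, j) with i < j, the coefficient of dx_i ∧ dx_j in alpha ∧ beta is (alpha_i * beta_j - alpha_j * beta_i). Collecting: alpha ∧ beta = (-x) dx ∧ dy.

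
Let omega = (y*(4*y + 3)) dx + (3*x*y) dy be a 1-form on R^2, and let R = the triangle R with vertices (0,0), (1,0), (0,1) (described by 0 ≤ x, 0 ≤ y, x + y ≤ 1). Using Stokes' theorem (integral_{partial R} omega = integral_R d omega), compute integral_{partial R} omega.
integral_(partial R) omega = -7/3

Stokes: integral_partial_R omega = integral_R d omega with d omega = (∂Q/∂x - ∂P/∂y) dx ∧ dy.
  ∂Q/∂x = 3*y
  ∂P/∂y = 8*y + 3
  integrand = ∂Q/∂x - ∂P/∂y = -5*y - 3.
Integrating over R: integral_0^1 integral_0^{1-x} (-5*y - 3) dy dx = -7/3.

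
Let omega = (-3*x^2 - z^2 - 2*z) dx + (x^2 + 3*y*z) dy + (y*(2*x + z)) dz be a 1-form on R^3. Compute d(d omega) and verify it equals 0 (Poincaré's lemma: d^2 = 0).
d(d omega) = 0

Step 1: d omega = sum_{i<j} (∂f_j/∂x_i - ∂f_i/∂x_j) dx_i ∧ dx_j:
  coeff of dx ∧ dy: 2*x
  coeff of dx ∧ dz: 2*y + 2*z + 2
  coeff of dy ∧ dz: 2*x - 3*y + z
Step 2: Apply d again to each 2-form coefficient. The only possible 3-form in R^3 is dx ∧ dy ∧ dz, with coefficient
  ∂(coeff of dy∧dz)/∂x - ∂(coeff of dx∧dz)/∂y + ∂(coeff of dx∧dy)/∂z
  = ∂/∂x (2*x - 3*y + z) - ∂/∂y (2*y + 2*z + 2) + ∂/∂z (2*x).
Each of these terms simplifies to sums of mixed partials that cancel in pairs. The result is 0 (by equality of mixed partials for smooth functions — Schwarz / Clairaut).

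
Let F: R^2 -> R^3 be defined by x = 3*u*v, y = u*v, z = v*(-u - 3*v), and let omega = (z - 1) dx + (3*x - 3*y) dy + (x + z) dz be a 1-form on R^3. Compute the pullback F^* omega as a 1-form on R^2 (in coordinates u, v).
F^* omega = (v*(u*v - 6*v^2 - 3)) du + (u^2*v - 18*u*v^2 - 3*u + 18*v^3) dv

Using F^*(f dg) = (f ∘ F) d(g ∘ F), substitute each coordinate x_i by F_i(u, v) in f_i, and replace dx_i by d F_i = (∂F_i/∂u) du + (∂F_i/∂v) dv.
  For the x component: f_1(F) = -u*v - 3*v^2 - 1; d F_1 = (3*v) du + (3*u) dv
  For the y component: f_2(F) = 6*u*v; d F_2 = (v) du + (u) dv
  For the z component: f_3(F) = v*(2*u - 3*v); d F_3 = (-v) du + (-u - 6*v) dv
Combining and collecting du, dv coefficients:
  coeff of du: v*(u*v - 6*v^2 - 3)
  coeff of dv: u^2*v - 18*u*v^2 - 3*u + 18*v^3
F^* omega = (v*(u*v - 6*v^2 - 3)) du + (u^2*v - 18*u*v^2 - 3*u + 18*v^3) dv.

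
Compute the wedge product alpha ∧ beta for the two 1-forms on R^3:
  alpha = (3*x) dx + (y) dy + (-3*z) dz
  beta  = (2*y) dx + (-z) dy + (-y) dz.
alpha ∧ beta = (-3*x*z - 2*y^2) dx ∧ dy + (3*y*(-x + 2*z)) dx ∧ dz + (-y^2 - 3*z^2) dy ∧ dz

Distribute the wedge, using dx_i ∧ dx_j = -dx_j ∧ dx_i and dx_i ∧ dx_i = 0. For each pair (i, j) with i < j, the coefficient of dx_i ∧ dx_j in alpha ∧ beta is (alpha_i * beta_j - alpha_j * beta_i). Collecting: alpha ∧ beta = (-3*x*z - 2*y^2) dx ∧ dy + (3*y*(-x + 2*z)) dx ∧ dz + (-y^2 - 3*z^2) dy ∧ dz.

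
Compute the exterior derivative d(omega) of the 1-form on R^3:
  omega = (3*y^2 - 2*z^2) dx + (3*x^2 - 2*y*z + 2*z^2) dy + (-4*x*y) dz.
d(omega) = (6*x - 6*y) dx ∧ dy + (-4*y + 4*z) dx ∧ dz + (-4*x + 2*y - 4*z) dy ∧ dz

For a 1-form omega = sum_i f_i dx_i, the exterior derivative is
  d(omega) = sum_{i < j} (∂f_j/∂x_i - ∂f_i/∂x_j) dx_i ∧ dx_j.
  coefficient of dx ∧ dy: ∂f_2/∂x - ∂f_1/∂y = ∂(3*x^2 - 2*y*z + 2*z^2)/∂x - ∂(3*y^2 - 2*z^2)/∂y = 6*x - 6*y
  coefficient of dx ∧ dz: ∂f_3/∂x - ∂f_1/∂z = ∂(-4*x*y)/∂x - ∂(3*y^2 - 2*z^2)/∂z = -4*y + 4*z
  coefficient of dy ∧ dz: ∂f_3/∂y - ∂f_2/∂z = ∂(-4*x*y)/∂y - ∂(3*x^2 - 2*y*z + 2*z^2)/∂z = -4*x + 2*y - 4*z
Assembling: d(omega) = (6*x - 6*y) dx ∧ dy + (-4*y + 4*z) dx ∧ dz + (-4*x + 2*y - 4*z) dy ∧ dz.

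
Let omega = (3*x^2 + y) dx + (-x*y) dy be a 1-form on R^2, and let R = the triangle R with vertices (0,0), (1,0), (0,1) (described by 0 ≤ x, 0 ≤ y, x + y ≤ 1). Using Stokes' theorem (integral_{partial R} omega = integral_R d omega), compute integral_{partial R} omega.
integral_(partial R) omega = -2/3

Stokes: integral_partial_R omega = integral_R d omega with d omega = (∂Q/∂x - ∂P/∂y) dx ∧ dy.
  ∂Q/∂x = -y
  ∂P/∂y = 1
  integrand = ∂Q/∂x - ∂P/∂y = -y - 1.
Integrating over R: integral_0^1 integral_0^{1-x} (-y - 1) dy dx = -2/3.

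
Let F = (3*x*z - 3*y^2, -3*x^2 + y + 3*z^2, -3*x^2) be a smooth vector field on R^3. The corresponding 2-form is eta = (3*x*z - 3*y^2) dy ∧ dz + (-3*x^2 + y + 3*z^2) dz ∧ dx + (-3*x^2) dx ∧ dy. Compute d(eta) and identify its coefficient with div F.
d(eta) = (3*z + 1) dx ∧ dy ∧ dz; div F = 3*z + 1

For a 2-form in R^3 of the form above, applying d gives a 3-form with coefficient ∂P/∂x + ∂Q/∂y + ∂R/∂z:
  ∂P/∂x = 3*z
  ∂Q/∂y = 1
  ∂R/∂z = 0
Sum = 3*z + 1, which is exactly div F.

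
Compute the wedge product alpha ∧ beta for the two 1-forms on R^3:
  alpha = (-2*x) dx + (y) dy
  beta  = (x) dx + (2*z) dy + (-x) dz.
alpha ∧ beta = (-x*(y + 4*z)) dx ∧ dy + (2*x^2) dx ∧ dz + (-x*y) dy ∧ dz

Distribute the wedge, using dx_i ∧ dx_j = -dx_j ∧ dx_i and dx_i ∧ dx_i = 0. For each pair (i, j) with i < j, the coefficient of dx_i ∧ dx_j in alpha ∧ beta is (alpha_i * beta_j - alpha_j * beta_i). Collecting: alpha ∧ beta = (-x*(y + 4*z)) dx ∧ dy + (2*x^2) dx ∧ dz + (-x*y) dy ∧ dz.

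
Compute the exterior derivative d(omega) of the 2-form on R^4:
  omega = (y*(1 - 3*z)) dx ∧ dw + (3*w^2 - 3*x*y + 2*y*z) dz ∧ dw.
d(omega) = (3*z - 1) dx ∧ dy ∧ dw + (-3*x + 2*z) dy ∧ dz ∧ dw

For a 2-form omega = sum_{i<j} g_{ij} dx_i ∧ dx_j, the exterior derivative is
  d(omega) = sum_{i<j} d(g_{ij}) ∧ dx_i ∧ dx_j = sum_{i<j, k} (∂g_{ij}/∂x_k) dx_k ∧ dx_i ∧ dx_j.
Expand each term, using dx_k ∧ dx_i ∧ dx_j = sgn(permutation) dx_{(a)} ∧ dx_{(b)} ∧ dx_{(c)} with (a < b < c) sorted:
  d(y*(1 - 3*z)) includes (∂/∂y)(y*(1 - 3*z)) dy = (1 - 3*z) dy, which multiplied by dx ∧ dw gives (3*z - 1) dx ∧ dy ∧ dw
  d(y*(1 - 3*z)) includes (∂/∂z)(y*(1 - 3*z)) dz = (-3*y) dz, which multiplied by dx ∧ dw gives (3*y) dx ∧ dz ∧ dw
  d(3*w^2 - 3*x*y + 2*y*z) includes (∂/∂x)(3*w^2 - 3*x*y + 2*y*z) dx = (-3*y) dx, which multiplied by dz ∧ dw gives (-3*y) dx ∧ dz ∧ dw
  d(3*w^2 - 3*x*y + 2*y*z) includes (∂/∂y)(3*w^2 - 3*x*y + 2*y*z) dy = (-3*x + 2*z) dy, which multiplied by dz ∧ dw gives (-3*x + 2*z) dy ∧ dz ∧ dw
Collecting like 3-forms: d(omega) = (3*z - 1) dx ∧ dy ∧ dw + (-3*x + 2*z) dy ∧ dz ∧ dw.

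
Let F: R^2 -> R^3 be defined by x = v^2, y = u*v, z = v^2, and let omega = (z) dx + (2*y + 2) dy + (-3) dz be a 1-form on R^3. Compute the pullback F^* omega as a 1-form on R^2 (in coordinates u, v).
F^* omega = (2*v*(u*v + 1)) du + (2*u^2*v + 2*u + 2*v^3 - 6*v) dv

Using F^*(f dg) = (f ∘ F) d(g ∘ F), substitute each coordinate x_i by F_i(u, v) in f_i, and replace dx_i by d F_i = (∂F_i/∂u) du + (∂F_i/∂v) dv.
  For the x component: f_1(F) = v^2; d F_1 = (0) du + (2*v) dv
  For the y component: f_2(F) = 2*u*v + 2; d F_2 = (v) du + (u) dv
  For the z component: f_3(F) = -3; d F_3 = (0) du + (2*v) dv
Combining and collecting du, dv coefficients:
  coeff of du: 2*v*(u*v + 1)
  coeff of dv: 2*u^2*v + 2*u + 2*v^3 - 6*v
F^* omega = (2*v*(u*v + 1)) du + (2*u^2*v + 2*u + 2*v^3 - 6*v) dv.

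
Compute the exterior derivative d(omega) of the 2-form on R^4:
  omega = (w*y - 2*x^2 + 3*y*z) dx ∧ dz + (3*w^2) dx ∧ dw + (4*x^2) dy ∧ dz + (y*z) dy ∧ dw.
d(omega) = (-w + 8*x - 3*z) dx ∧ dy ∧ dz + (y) dx ∧ dz ∧ dw + (-y) dy ∧ dz ∧ dw

For a 2-form omega = sum_{i<j} g_{ij} dx_i ∧ dx_j, the exterior derivative is
  d(omega) = sum_{i<j} d(g_{ij}) ∧ dx_i ∧ dx_j = sum_{i<j, k} (∂g_{ij}/∂x_k) dx_k ∧ dx_i ∧ dx_j.
Expand each term, using dx_k ∧ dx_i ∧ dx_j = sgn(permutation) dx_{(a)} ∧ dx_{(b)} ∧ dx_{(c)} with (a < b < c) sorted:
  d(w*y - 2*x^2 + 3*y*z) includes (∂/∂y)(w*y - 2*x^2 + 3*y*z) dy = (w + 3*z) dy, which multiplied by dx ∧ dz gives (-w - 3*z) dx ∧ dy ∧ dz
  d(w*y - 2*x^2 + 3*y*z) includes (∂/∂w)(w*y - 2*x^2 + 3*y*z) dw = (y) dw, which multiplied by dx ∧ dz gives (y) dx ∧ dz ∧ dw
  d(4*x^2) includes (∂/∂x)(4*x^2) dx = (8*x) dx, which multiplied by dy ∧ dz gives (8*x) dx ∧ dy ∧ dz
  d(y*z) includes (∂/∂z)(y*z) dz = (y) dz, which multiplied by dy ∧ dw gives (-y) dy ∧ dz ∧ dw
Collecting like 3-forms: d(omega) = (-w + 8*x - 3*z) dx ∧ dy ∧ dz + (y) dx ∧ dz ∧ dw + (-y) dy ∧ dz ∧ dw.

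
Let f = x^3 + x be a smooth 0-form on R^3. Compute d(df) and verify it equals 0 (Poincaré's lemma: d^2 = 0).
d(df) = 0

Step 1: df = sum_i (∂f/∂x_i) dx_i = (3*x^2 + 1) dx + (0) dy + (0) dz.
Step 2: Apply d again. Using the 1-form formula, the coefficient of dx ∧ dy in d(df) is ∂^2 f/∂x ∂y - ∂^2 f/∂y ∂x = (0) - (0) = 0 (equality of mixed partials for smooth f).
Similarly for dx ∧ dz and dy ∧ dz — all coefficients vanish. So d(df) = 0.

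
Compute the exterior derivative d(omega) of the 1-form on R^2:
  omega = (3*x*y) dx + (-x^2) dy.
d(omega) = (-5*x) dx ∧ dy

For a 1-form omega = sum_i f_i dx_i, the exterior derivative is
  d(omega) = sum_{i < j} (∂f_j/∂x_i - ∂f_i/∂x_j) dx_i ∧ dx_j.
  coefficient of dx ∧ dy: ∂f_2/∂x - ∂f_1/∂y = ∂(-x^2)/∂x - ∂(3*x*y)/∂y = -5*x
Assembling: d(omega) = (-5*x) dx ∧ dy.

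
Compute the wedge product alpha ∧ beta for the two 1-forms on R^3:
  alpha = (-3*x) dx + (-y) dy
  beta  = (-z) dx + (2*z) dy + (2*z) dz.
alpha ∧ beta = (-z*(6*x + y)) dx ∧ dy + (-6*x*z) dx ∧ dz + (-2*y*z) dy ∧ dz

Distribute the wedge, using dx_i ∧ dx_j = -dx_j ∧ dx_i and dx_i ∧ dx_i = 0. For each pair (i, j) with i < j, the coefficient of dx_i ∧ dx_j in alpha ∧ beta is (alpha_i * beta_j - alpha_j * beta_i). Collecting: alpha ∧ beta = (-z*(6*x + y)) dx ∧ dy + (-6*x*z) dx ∧ dz + (-2*y*z) dy ∧ dz.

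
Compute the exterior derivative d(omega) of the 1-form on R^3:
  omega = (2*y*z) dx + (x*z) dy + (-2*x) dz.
d(omega) = (-z) dx ∧ dy + (-2*y - 2) dx ∧ dz + (-x) dy ∧ dz

For a 1-form omega = sum_i f_i dx_i, the exterior derivative is
  d(omega) = sum_{i < j} (∂f_j/∂x_i - ∂f_i/∂x_j) dx_i ∧ dx_j.
  coefficient of dx ∧ dy: ∂f_2/∂x - ∂f_1/∂y = ∂(x*z)/∂x - ∂(2*y*z)/∂y = -z
  coefficient of dx ∧ dz: ∂f_3/∂x - ∂f_1/∂z = ∂(-2*x)/∂x - ∂(2*y*z)/∂z = -2*y - 2
  coefficient of dy ∧ dz: ∂f_3/∂y - ∂f_2/∂z = ∂(-2*x)/∂y - ∂(x*z)/∂z = -x
Assembling: d(omega) = (-z) dx ∧ dy + (-2*y - 2) dx ∧ dz + (-x) dy ∧ dz.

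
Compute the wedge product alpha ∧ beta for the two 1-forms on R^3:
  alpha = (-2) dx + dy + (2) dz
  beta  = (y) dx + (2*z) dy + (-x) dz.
alpha ∧ beta = (-y - 4*z) dx ∧ dy + (2*x - 2*y) dx ∧ dz + (-x - 4*z) dy ∧ dz

Distribute the wedge, using dx_i ∧ dx_j = -dx_j ∧ dx_i and dx_i ∧ dx_i = 0. For each pair (i, j) with i < j, the coefficient of dx_i ∧ dx_j in alpha ∧ beta is (alpha_i * beta_j - alpha_j * beta_i). Collecting: alpha ∧ beta = (-y - 4*z) dx ∧ dy + (2*x - 2*y) dx ∧ dz + (-x - 4*z) dy ∧ dz.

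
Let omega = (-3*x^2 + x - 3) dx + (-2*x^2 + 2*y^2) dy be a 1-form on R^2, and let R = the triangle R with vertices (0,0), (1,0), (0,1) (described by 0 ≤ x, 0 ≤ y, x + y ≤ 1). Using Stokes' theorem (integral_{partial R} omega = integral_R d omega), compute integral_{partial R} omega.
integral_(partial R) omega = -2/3

Stokes: integral_partial_R omega = integral_R d omega with d omega = (∂Q/∂x - ∂P/∂y) dx ∧ dy.
  ∂Q/∂x = -4*x
  ∂P/∂y = 0
  integrand = ∂Q/∂x - ∂P/∂y = -4*x.
Integrating over R: integral_0^1 integral_0^{1-x} (-4*x) dy dx = -2/3.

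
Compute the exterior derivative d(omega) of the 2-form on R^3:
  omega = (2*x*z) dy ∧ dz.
d(omega) = (2*z) dx ∧ dy ∧ dz

For a 2-form omega = sum_{i<j} g_{ij} dx_i ∧ dx_j, the exterior derivative is
  d(omega) = sum_{i<j} d(g_{ij}) ∧ dx_i ∧ dx_j = sum_{i<j, k} (∂g_{ij}/∂x_k) dx_k ∧ dx_i ∧ dx_j.
Expand each term, using dx_k ∧ dx_i ∧ dx_j = sgn(permutation) dx_{(a)} ∧ dx_{(b)} ∧ dx_{(c)} with (a < b < c) sorted:
  d(2*x*z) includes (∂/∂x)(2*x*z) dx = (2*z) dx, which multiplied by dy ∧ dz gives (2*z) dx ∧ dy ∧ dz
Collecting like 3-forms: d(omega) = (2*z) dx ∧ dy ∧ dz.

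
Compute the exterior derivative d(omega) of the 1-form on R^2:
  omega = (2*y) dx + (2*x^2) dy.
d(omega) = (4*x - 2) dx ∧ dy

For a 1-form omega = sum_i f_i dx_i, the exterior derivative is
  d(omega) = sum_{i < j} (∂f_j/∂x_i - ∂f_i/∂x_j) dx_i ∧ dx_j.
  coefficient of dx ∧ dy: ∂f_2/∂x - ∂f_1/∂y = ∂(2*x^2)/∂x - ∂(2*y)/∂y = 4*x - 2
Assembling: d(omega) = (4*x - 2) dx ∧ dy.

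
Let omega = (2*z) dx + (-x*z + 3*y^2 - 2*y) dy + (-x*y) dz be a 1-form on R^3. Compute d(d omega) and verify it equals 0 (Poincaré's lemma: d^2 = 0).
d(d omega) = 0

Step 1: d omega = sum_{i<j} (∂f_j/∂x_i - ∂f_i/∂x_j) dx_i ∧ dx_j:
  coeff of dx ∧ dy: -z
  coeff of dx ∧ dz: -y - 2
  coeff of dy ∧ dz: 0
Step 2: Apply d again to each 2-form coefficient. The only possible 3-form in R^3 is dx ∧ dy ∧ dz, with coefficient
  ∂(coeff of dy∧dz)/∂x - ∂(coeff of dx∧dz)/∂y + ∂(coeff of dx∧dy)/∂z
  = ∂/∂x (0) - ∂/∂y (-y - 2) + ∂/∂z (-z).
Each of these terms simplifies to sums of mixed partials that cancel in pairs. The result is 0 (by equality of mixed partials for smooth functions — Schwarz / Clairaut).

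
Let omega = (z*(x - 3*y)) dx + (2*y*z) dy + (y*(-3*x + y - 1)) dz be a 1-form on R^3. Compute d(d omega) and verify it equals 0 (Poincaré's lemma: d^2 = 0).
d(d omega) = 0

Step 1: d omega = sum_{i<j} (∂f_j/∂x_i - ∂f_i/∂x_j) dx_i ∧ dx_j:
  coeff of dx ∧ dy: 3*z
  coeff of dx ∧ dz: -x
  coeff of dy ∧ dz: -3*x - 1
Step 2: Apply d again to each 2-form coefficient. The only possible 3-form in R^3 is dx ∧ dy ∧ dz, with coefficient
  ∂(coeff of dy∧dz)/∂x - ∂(coeff of dx∧dz)/∂y + ∂(coeff of dx∧dy)/∂z
  = ∂/∂x (-3*x - 1) - ∂/∂y (-x) + ∂/∂z (3*z).
Each of these terms simplifies to sums of mixed partials that cancel in pairs. The result is 0 (by equality of mixed partials for smooth functions — Schwarz / Clairaut).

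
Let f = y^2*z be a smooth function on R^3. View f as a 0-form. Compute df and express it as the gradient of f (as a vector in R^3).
df = (0) dx + (2*y*z) dy + (y^2) dz; grad f = (0, 2*y*z, y^2)

For a 0-form f, d f = (∂f/∂x) dx + (∂f/∂y) dy + (∂f/∂z) dz. The components of the vector representation are exactly the entries of grad f in Cartesian coordinates:
  ∂f/∂x = 0
  ∂f/∂y = 2*y*z
  ∂f/∂z = y^2.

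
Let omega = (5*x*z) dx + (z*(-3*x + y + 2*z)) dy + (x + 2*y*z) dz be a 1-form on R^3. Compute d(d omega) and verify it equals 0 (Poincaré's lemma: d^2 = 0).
d(d omega) = 0

Step 1: d omega = sum_{i<j} (∂f_j/∂x_i - ∂f_i/∂x_j) dx_i ∧ dx_j:
  coeff of dx ∧ dy: -3*z
  coeff of dx ∧ dz: 1 - 5*x
  coeff of dy ∧ dz: 3*x - y - 2*z
Step 2: Apply d again to each 2-form coefficient. The only possible 3-form in R^3 is dx ∧ dy ∧ dz, with coefficient
  ∂(coeff of dy∧dz)/∂x - ∂(coeff of dx∧dz)/∂y + ∂(coeff of dx∧dy)/∂z
  = ∂/∂x (3*x - y - 2*z) - ∂/∂y (1 - 5*x) + ∂/∂z (-3*z).
Each of these terms simplifies to sums of mixed partials that cancel in pairs. The result is 0 (by equality of mixed partials for smooth functions — Schwarz / Clairaut).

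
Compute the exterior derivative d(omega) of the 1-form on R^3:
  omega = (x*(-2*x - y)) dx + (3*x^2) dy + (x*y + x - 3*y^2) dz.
d(omega) = (7*x) dx ∧ dy + (y + 1) dx ∧ dz + (x - 6*y) dy ∧ dz

For a 1-form omega = sum_i f_i dx_i, the exterior derivative is
  d(omega) = sum_{i < j} (∂f_j/∂x_i - ∂f_i/∂x_j) dx_i ∧ dx_j.
  coefficient of dx ∧ dy: ∂f_2/∂x - ∂f_1/∂y = ∂(3*x^2)/∂x - ∂(x*(-2*x - y))/∂y = 7*x
  coefficient of dx ∧ dz: ∂f_3/∂x - ∂f_1/∂z = ∂(x*y + x - 3*y^2)/∂x - ∂(x*(-2*x - y))/∂z = y + 1
  coefficient of dy ∧ dz: ∂f_3/∂y - ∂f_2/∂z = ∂(x*y + x - 3*y^2)/∂y - ∂(3*x^2)/∂z = x - 6*y
Assembling: d(omega) = (7*x) dx ∧ dy + (y + 1) dx ∧ dz + (x - 6*y) dy ∧ dz.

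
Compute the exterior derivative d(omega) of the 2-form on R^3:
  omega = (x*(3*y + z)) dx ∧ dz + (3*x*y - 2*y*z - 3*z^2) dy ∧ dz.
d(omega) = (-3*x + 3*y) dx ∧ dy ∧ dz

For a 2-form omega = sum_{i<j} g_{ij} dx_i ∧ dx_j, the exterior derivative is
  d(omega) = sum_{i<j} d(g_{ij}) ∧ dx_i ∧ dx_j = sum_{i<j, k} (∂g_{ij}/∂x_k) dx_k ∧ dx_i ∧ dx_j.
Expand each term, using dx_k ∧ dx_i ∧ dx_j = sgn(permutation) dx_{(a)} ∧ dx_{(b)} ∧ dx_{(c)} with (a < b < c) sorted:
  d(x*(3*y + z)) includes (∂/∂y)(x*(3*y + z)) dy = (3*x) dy, which multiplied by dx ∧ dz gives (-3*x) dx ∧ dy ∧ dz
  d(3*x*y - 2*y*z - 3*z^2) includes (∂/∂x)(3*x*y - 2*y*z - 3*z^2) dx = (3*y) dx, which multiplied by dy ∧ dz gives (3*y) dx ∧ dy ∧ dz
Collecting like 3-forms: d(omega) = (-3*x + 3*y) dx ∧ dy ∧ dz.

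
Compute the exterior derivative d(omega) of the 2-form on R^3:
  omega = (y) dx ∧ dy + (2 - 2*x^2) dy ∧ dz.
d(omega) = (-4*x) dx ∧ dy ∧ dz

For a 2-form omega = sum_{i<j} g_{ij} dx_i ∧ dx_j, the exterior derivative is
  d(omega) = sum_{i<j} d(g_{ij}) ∧ dx_i ∧ dx_j = sum_{i<j, k} (∂g_{ij}/∂x_k) dx_k ∧ dx_i ∧ dx_j.
Expand each term, using dx_k ∧ dx_i ∧ dx_j = sgn(permutation) dx_{(a)} ∧ dx_{(b)} ∧ dx_{(c)} with (a < b < c) sorted:
  d(2 - 2*x^2) includes (∂/∂x)(2 - 2*x^2) dx = (-4*x) dx, which multiplied by dy ∧ dz gives (-4*x) dx ∧ dy ∧ dz
Collecting like 3-forms: d(omega) = (-4*x) dx ∧ dy ∧ dz.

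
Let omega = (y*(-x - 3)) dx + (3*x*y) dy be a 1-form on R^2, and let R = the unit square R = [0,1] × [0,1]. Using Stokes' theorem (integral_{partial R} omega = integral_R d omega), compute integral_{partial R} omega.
integral_(partial R) omega = 5

Stokes: integral_partial_R omega = integral_R d omega with d omega = (∂Q/∂x - ∂P/∂y) dx ∧ dy.
  ∂Q/∂x = 3*y
  ∂P/∂y = -x - 3
  integrand = ∂Q/∂x - ∂P/∂y = x + 3*y + 3.
Integrating over R: integral_0^1 integral_0^1 (x + 3*y + 3) dx dy = 5.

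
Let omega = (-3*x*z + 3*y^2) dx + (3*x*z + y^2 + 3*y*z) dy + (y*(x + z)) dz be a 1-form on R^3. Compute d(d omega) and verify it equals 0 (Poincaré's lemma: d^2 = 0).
d(d omega) = 0

Step 1: d omega = sum_{i<j} (∂f_j/∂x_i - ∂f_i/∂x_j) dx_i ∧ dx_j:
  coeff of dx ∧ dy: -6*y + 3*z
  coeff of dx ∧ dz: 3*x + y
  coeff of dy ∧ dz: -2*x - 3*y + z
Step 2: Apply d again to each 2-form coefficient. The only possible 3-form in R^3 is dx ∧ dy ∧ dz, with coefficient
  ∂(coeff of dy∧dz)/∂x - ∂(coeff of dx∧dz)/∂y + ∂(coeff of dx∧dy)/∂z
  = ∂/∂x (-2*x - 3*y + z) - ∂/∂y (3*x + y) + ∂/∂z (-6*y + 3*z).
Each of these terms simplifies to sums of mixed partials that cancel in pairs. The result is 0 (by equality of mixed partials for smooth functions — Schwarz / Clairaut).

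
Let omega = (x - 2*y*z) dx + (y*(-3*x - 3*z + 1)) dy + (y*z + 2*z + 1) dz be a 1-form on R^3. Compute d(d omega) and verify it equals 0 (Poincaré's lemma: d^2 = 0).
d(d omega) = 0

Step 1: d omega = sum_{i<j} (∂f_j/∂x_i - ∂f_i/∂x_j) dx_i ∧ dx_j:
  coeff of dx ∧ dy: -3*y + 2*z
  coeff of dx ∧ dz: 2*y
  coeff of dy ∧ dz: 3*y + z
Step 2: Apply d again to each 2-form coefficient. The only possible 3-form in R^3 is dx ∧ dy ∧ dz, with coefficient
  ∂(coeff of dy∧dz)/∂x - ∂(coeff of dx∧dz)/∂y + ∂(coeff of dx∧dy)/∂z
  = ∂/∂x (3*y + z) - ∂/∂y (2*y) + ∂/∂z (-3*y + 2*z).
Each of these terms simplifies to sums of mixed partials that cancel in pairs. The result is 0 (by equality of mixed partials for smooth functions — Schwarz / Clairaut).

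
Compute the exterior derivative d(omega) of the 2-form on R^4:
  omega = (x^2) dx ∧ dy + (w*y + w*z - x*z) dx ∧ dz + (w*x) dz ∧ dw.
d(omega) = (-w) dx ∧ dy ∧ dz + (w + y + z) dx ∧ dz ∧ dw

For a 2-form omega = sum_{i<j} g_{ij} dx_i ∧ dx_j, the exterior derivative is
  d(omega) = sum_{i<j} d(g_{ij}) ∧ dx_i ∧ dx_j = sum_{i<j, k} (∂g_{ij}/∂x_k) dx_k ∧ dx_i ∧ dx_j.
Expand each term, using dx_k ∧ dx_i ∧ dx_j = sgn(permutation) dx_{(a)} ∧ dx_{(b)} ∧ dx_{(c)} with (a < b < c) sorted:
  d(w*y + w*z - x*z) includes (∂/∂y)(w*y + w*z - x*z) dy = (w) dy, which multiplied by dx ∧ dz gives (-w) dx ∧ dy ∧ dz
  d(w*y + w*z - x*z) includes (∂/∂w)(w*y + w*z - x*z) dw = (y + z) dw, which multiplied by dx ∧ dz gives (y + z) dx ∧ dz ∧ dw
  d(w*x) includes (∂/∂x)(w*x) dx = (w) dx, which multiplied by dz ∧ dw gives (w) dx ∧ dz ∧ dw
Collecting like 3-forms: d(omega) = (-w) dx ∧ dy ∧ dz + (w + y + z) dx ∧ dz ∧ dw.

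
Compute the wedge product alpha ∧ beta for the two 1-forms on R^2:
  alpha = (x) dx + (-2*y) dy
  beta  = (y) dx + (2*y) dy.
alpha ∧ beta = (2*y*(x + y)) dx ∧ dy

Distribute the wedge, using dx_i ∧ dx_j = -dx_j ∧ dx_i and dx_i ∧ dx_i = 0. For each pair (i, j) with i < j, the coefficient of dx_i ∧ dx_j in alpha ∧ beta is (alpha_i * beta_j - alpha_j * beta_i). Collecting: alpha ∧ beta = (2*y*(x + y)) dx ∧ dy.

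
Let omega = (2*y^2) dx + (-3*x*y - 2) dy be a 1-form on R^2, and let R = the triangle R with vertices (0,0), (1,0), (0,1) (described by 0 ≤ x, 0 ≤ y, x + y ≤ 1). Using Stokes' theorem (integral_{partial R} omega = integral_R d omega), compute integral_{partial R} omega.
integral_(partial R) omega = -7/6

Stokes: integral_partial_R omega = integral_R d omega with d omega = (∂Q/∂x - ∂P/∂y) dx ∧ dy.
  ∂Q/∂x = -3*y
  ∂P/∂y = 4*y
  integrand = ∂Q/∂x - ∂P/∂y = -7*y.
Integrating over R: integral_0^1 integral_0^{1-x} (-7*y) dy dx = -7/6.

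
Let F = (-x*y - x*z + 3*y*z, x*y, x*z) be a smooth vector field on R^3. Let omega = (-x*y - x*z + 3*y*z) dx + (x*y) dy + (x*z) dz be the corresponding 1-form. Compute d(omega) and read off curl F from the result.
d(omega) = (0) dy ∧ dz + (-x + 3*y - z) dz ∧ dx + (x + y - 3*z) dx ∧ dy; curl F = (0, -x + 3*y - z, x + y - 3*z)

d omega = sum_{i<j} (∂f_j/∂x_i - ∂f_i/∂x_j) dx_i ∧ dx_j. Under the identification (dy ∧ dz, dz ∧ dx, dx ∧ dy) ↔ (e_x, e_y, e_z), the coefficients are exactly the components of curl F. Compute:
  ∂R/∂y - ∂Q/∂z = (0) - (0) = 0
  ∂P/∂z - ∂R/∂x = (-x + 3*y) - (z) = -x + 3*y - z
  ∂Q/∂x - ∂P/∂y = (y) - (-x + 3*z) = x + y - 3*z.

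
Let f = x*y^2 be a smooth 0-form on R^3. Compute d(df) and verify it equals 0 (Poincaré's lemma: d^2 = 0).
d(df) = 0

Step 1: df = sum_i (∂f/∂x_i) dx_i = (y^2) dx + (2*x*y) dy + (0) dz.
Step 2: Apply d again. Using the 1-form formula, the coefficient of dx ∧ dy in d(df) is ∂^2 f/∂x ∂y - ∂^2 f/∂y ∂x = (2*y) - (2*y) = 0 (equality of mixed partials for smooth f).
Similarly for dx ∧ dz and dy ∧ dz — all coefficients vanish. So d(df) = 0.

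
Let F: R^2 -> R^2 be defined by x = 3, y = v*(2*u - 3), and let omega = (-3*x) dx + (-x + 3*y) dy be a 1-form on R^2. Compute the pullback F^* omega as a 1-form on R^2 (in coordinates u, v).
F^* omega = (6*v*(2*u*v - 3*v - 1)) du + (12*u^2*v - 36*u*v - 6*u + 27*v + 9) dv

Using F^*(f dg) = (f ∘ F) d(g ∘ F), substitute each coordinate x_i by F_i(u, v) in f_i, and replace dx_i by d F_i = (∂F_i/∂u) du + (∂F_i/∂v) dv.
  For the x component: f_1(F) = -9; d F_1 = (0) du + (0) dv
  For the y component: f_2(F) = 6*u*v - 9*v - 3; d F_2 = (2*v) du + (2*u - 3) dv
Combining and collecting du, dv coefficients:
  coeff of du: 6*v*(2*u*v - 3*v - 1)
  coeff of dv: 12*u^2*v - 36*u*v - 6*u + 27*v + 9
F^* omega = (6*v*(2*u*v - 3*v - 1)) du + (12*u^2*v - 36*u*v - 6*u + 27*v + 9) dv.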